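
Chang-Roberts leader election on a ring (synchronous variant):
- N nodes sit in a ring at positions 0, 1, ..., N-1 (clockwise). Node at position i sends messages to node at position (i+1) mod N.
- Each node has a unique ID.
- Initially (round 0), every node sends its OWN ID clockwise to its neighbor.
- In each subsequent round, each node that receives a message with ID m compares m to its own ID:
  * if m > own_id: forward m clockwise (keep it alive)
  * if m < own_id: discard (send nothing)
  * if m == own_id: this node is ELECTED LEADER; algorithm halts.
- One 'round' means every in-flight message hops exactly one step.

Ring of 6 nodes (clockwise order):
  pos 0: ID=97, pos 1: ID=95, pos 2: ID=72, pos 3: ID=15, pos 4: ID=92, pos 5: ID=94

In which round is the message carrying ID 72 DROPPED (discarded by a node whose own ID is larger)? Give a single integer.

Round 1: pos1(id95) recv 97: fwd; pos2(id72) recv 95: fwd; pos3(id15) recv 72: fwd; pos4(id92) recv 15: drop; pos5(id94) recv 92: drop; pos0(id97) recv 94: drop
Round 2: pos2(id72) recv 97: fwd; pos3(id15) recv 95: fwd; pos4(id92) recv 72: drop
Round 3: pos3(id15) recv 97: fwd; pos4(id92) recv 95: fwd
Round 4: pos4(id92) recv 97: fwd; pos5(id94) recv 95: fwd
Round 5: pos5(id94) recv 97: fwd; pos0(id97) recv 95: drop
Round 6: pos0(id97) recv 97: ELECTED
Message ID 72 originates at pos 2; dropped at pos 4 in round 2

Answer: 2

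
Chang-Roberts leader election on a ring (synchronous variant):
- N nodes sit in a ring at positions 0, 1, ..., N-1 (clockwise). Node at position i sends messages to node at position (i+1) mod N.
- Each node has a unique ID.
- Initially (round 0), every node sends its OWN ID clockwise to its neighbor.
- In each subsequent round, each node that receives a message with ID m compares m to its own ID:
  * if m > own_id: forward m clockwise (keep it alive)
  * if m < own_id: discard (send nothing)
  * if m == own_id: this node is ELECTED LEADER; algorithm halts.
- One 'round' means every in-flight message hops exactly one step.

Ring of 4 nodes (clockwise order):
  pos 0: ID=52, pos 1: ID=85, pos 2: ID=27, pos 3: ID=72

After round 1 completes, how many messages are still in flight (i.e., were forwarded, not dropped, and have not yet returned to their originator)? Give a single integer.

Round 1: pos1(id85) recv 52: drop; pos2(id27) recv 85: fwd; pos3(id72) recv 27: drop; pos0(id52) recv 72: fwd
After round 1: 2 messages still in flight

Answer: 2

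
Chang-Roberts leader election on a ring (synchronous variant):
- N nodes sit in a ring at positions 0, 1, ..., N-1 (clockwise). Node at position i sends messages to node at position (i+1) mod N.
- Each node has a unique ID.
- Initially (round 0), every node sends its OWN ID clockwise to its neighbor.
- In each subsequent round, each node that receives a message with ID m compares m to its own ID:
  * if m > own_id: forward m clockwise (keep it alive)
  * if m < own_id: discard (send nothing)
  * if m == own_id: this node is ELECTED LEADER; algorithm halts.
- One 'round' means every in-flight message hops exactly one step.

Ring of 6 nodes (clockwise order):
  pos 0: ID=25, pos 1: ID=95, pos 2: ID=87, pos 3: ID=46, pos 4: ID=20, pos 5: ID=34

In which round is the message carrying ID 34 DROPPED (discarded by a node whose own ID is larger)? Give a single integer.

Answer: 2

Derivation:
Round 1: pos1(id95) recv 25: drop; pos2(id87) recv 95: fwd; pos3(id46) recv 87: fwd; pos4(id20) recv 46: fwd; pos5(id34) recv 20: drop; pos0(id25) recv 34: fwd
Round 2: pos3(id46) recv 95: fwd; pos4(id20) recv 87: fwd; pos5(id34) recv 46: fwd; pos1(id95) recv 34: drop
Round 3: pos4(id20) recv 95: fwd; pos5(id34) recv 87: fwd; pos0(id25) recv 46: fwd
Round 4: pos5(id34) recv 95: fwd; pos0(id25) recv 87: fwd; pos1(id95) recv 46: drop
Round 5: pos0(id25) recv 95: fwd; pos1(id95) recv 87: drop
Round 6: pos1(id95) recv 95: ELECTED
Message ID 34 originates at pos 5; dropped at pos 1 in round 2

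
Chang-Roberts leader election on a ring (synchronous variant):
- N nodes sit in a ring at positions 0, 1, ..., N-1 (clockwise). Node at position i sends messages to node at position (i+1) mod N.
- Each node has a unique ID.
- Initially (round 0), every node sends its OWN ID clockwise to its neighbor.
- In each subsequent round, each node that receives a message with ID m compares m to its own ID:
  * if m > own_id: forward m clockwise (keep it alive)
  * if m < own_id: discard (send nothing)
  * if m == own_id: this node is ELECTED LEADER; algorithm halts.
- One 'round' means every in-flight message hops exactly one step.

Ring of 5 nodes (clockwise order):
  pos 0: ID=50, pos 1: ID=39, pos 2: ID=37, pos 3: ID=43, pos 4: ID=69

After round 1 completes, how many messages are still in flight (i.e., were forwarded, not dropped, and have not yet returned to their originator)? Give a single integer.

Answer: 3

Derivation:
Round 1: pos1(id39) recv 50: fwd; pos2(id37) recv 39: fwd; pos3(id43) recv 37: drop; pos4(id69) recv 43: drop; pos0(id50) recv 69: fwd
After round 1: 3 messages still in flight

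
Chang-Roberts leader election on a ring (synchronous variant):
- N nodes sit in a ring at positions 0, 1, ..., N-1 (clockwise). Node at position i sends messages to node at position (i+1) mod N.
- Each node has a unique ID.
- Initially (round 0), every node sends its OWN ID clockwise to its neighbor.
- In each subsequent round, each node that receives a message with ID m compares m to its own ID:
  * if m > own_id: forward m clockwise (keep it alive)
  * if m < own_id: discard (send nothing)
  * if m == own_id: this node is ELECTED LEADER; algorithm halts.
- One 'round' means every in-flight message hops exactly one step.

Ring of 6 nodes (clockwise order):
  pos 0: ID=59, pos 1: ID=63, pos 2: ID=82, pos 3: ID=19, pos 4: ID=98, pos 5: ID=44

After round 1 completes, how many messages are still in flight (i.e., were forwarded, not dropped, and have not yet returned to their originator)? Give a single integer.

Round 1: pos1(id63) recv 59: drop; pos2(id82) recv 63: drop; pos3(id19) recv 82: fwd; pos4(id98) recv 19: drop; pos5(id44) recv 98: fwd; pos0(id59) recv 44: drop
After round 1: 2 messages still in flight

Answer: 2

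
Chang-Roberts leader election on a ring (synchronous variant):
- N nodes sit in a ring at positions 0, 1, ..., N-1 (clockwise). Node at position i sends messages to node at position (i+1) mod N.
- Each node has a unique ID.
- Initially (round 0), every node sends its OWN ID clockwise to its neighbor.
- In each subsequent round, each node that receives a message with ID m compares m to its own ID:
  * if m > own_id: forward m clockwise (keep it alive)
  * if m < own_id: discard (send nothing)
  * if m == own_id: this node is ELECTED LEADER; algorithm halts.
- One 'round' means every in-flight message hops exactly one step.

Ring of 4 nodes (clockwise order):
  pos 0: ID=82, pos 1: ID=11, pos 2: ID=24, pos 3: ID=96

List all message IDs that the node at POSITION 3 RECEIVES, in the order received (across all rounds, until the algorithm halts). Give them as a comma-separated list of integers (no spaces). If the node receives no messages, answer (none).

Round 1: pos1(id11) recv 82: fwd; pos2(id24) recv 11: drop; pos3(id96) recv 24: drop; pos0(id82) recv 96: fwd
Round 2: pos2(id24) recv 82: fwd; pos1(id11) recv 96: fwd
Round 3: pos3(id96) recv 82: drop; pos2(id24) recv 96: fwd
Round 4: pos3(id96) recv 96: ELECTED

Answer: 24,82,96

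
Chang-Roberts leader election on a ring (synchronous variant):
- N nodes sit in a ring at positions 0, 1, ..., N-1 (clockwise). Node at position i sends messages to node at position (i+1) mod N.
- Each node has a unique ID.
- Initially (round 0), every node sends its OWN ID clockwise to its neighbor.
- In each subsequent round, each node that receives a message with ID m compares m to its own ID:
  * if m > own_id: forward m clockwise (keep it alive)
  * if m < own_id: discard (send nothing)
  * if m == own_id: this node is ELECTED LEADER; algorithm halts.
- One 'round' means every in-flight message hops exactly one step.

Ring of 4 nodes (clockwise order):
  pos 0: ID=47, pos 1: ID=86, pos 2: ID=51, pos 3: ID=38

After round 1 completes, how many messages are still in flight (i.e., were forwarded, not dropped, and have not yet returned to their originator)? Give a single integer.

Round 1: pos1(id86) recv 47: drop; pos2(id51) recv 86: fwd; pos3(id38) recv 51: fwd; pos0(id47) recv 38: drop
After round 1: 2 messages still in flight

Answer: 2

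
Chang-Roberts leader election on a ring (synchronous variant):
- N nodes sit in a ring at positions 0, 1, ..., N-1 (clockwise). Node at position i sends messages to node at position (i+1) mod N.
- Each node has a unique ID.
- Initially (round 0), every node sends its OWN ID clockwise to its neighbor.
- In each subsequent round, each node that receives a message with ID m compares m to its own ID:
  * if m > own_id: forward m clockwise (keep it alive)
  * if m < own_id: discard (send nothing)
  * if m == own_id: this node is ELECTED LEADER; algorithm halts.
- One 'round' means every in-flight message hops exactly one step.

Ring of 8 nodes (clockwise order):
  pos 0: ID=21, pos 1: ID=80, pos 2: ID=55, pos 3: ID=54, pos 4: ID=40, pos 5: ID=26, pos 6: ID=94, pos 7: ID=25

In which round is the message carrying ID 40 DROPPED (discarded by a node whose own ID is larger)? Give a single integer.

Round 1: pos1(id80) recv 21: drop; pos2(id55) recv 80: fwd; pos3(id54) recv 55: fwd; pos4(id40) recv 54: fwd; pos5(id26) recv 40: fwd; pos6(id94) recv 26: drop; pos7(id25) recv 94: fwd; pos0(id21) recv 25: fwd
Round 2: pos3(id54) recv 80: fwd; pos4(id40) recv 55: fwd; pos5(id26) recv 54: fwd; pos6(id94) recv 40: drop; pos0(id21) recv 94: fwd; pos1(id80) recv 25: drop
Round 3: pos4(id40) recv 80: fwd; pos5(id26) recv 55: fwd; pos6(id94) recv 54: drop; pos1(id80) recv 94: fwd
Round 4: pos5(id26) recv 80: fwd; pos6(id94) recv 55: drop; pos2(id55) recv 94: fwd
Round 5: pos6(id94) recv 80: drop; pos3(id54) recv 94: fwd
Round 6: pos4(id40) recv 94: fwd
Round 7: pos5(id26) recv 94: fwd
Round 8: pos6(id94) recv 94: ELECTED
Message ID 40 originates at pos 4; dropped at pos 6 in round 2

Answer: 2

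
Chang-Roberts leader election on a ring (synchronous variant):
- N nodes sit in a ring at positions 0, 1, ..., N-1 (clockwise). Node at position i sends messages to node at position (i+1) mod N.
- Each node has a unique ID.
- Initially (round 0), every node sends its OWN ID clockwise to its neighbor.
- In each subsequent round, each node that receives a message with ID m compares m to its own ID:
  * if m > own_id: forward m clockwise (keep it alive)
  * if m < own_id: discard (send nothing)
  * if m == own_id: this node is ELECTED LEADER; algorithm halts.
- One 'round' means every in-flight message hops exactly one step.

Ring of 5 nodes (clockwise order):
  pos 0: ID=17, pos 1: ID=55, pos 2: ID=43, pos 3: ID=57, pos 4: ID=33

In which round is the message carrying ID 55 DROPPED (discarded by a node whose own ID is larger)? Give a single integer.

Answer: 2

Derivation:
Round 1: pos1(id55) recv 17: drop; pos2(id43) recv 55: fwd; pos3(id57) recv 43: drop; pos4(id33) recv 57: fwd; pos0(id17) recv 33: fwd
Round 2: pos3(id57) recv 55: drop; pos0(id17) recv 57: fwd; pos1(id55) recv 33: drop
Round 3: pos1(id55) recv 57: fwd
Round 4: pos2(id43) recv 57: fwd
Round 5: pos3(id57) recv 57: ELECTED
Message ID 55 originates at pos 1; dropped at pos 3 in round 2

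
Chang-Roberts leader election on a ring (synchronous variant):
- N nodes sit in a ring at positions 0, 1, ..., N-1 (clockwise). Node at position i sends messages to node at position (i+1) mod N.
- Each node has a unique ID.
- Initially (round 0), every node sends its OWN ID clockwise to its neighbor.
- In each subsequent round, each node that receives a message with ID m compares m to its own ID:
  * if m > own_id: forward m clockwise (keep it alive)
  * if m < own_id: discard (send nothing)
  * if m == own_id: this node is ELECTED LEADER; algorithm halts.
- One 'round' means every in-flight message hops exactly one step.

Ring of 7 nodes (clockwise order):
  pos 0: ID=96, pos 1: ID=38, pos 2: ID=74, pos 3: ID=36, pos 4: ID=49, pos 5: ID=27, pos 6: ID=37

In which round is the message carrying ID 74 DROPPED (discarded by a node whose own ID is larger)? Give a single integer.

Round 1: pos1(id38) recv 96: fwd; pos2(id74) recv 38: drop; pos3(id36) recv 74: fwd; pos4(id49) recv 36: drop; pos5(id27) recv 49: fwd; pos6(id37) recv 27: drop; pos0(id96) recv 37: drop
Round 2: pos2(id74) recv 96: fwd; pos4(id49) recv 74: fwd; pos6(id37) recv 49: fwd
Round 3: pos3(id36) recv 96: fwd; pos5(id27) recv 74: fwd; pos0(id96) recv 49: drop
Round 4: pos4(id49) recv 96: fwd; pos6(id37) recv 74: fwd
Round 5: pos5(id27) recv 96: fwd; pos0(id96) recv 74: drop
Round 6: pos6(id37) recv 96: fwd
Round 7: pos0(id96) recv 96: ELECTED
Message ID 74 originates at pos 2; dropped at pos 0 in round 5

Answer: 5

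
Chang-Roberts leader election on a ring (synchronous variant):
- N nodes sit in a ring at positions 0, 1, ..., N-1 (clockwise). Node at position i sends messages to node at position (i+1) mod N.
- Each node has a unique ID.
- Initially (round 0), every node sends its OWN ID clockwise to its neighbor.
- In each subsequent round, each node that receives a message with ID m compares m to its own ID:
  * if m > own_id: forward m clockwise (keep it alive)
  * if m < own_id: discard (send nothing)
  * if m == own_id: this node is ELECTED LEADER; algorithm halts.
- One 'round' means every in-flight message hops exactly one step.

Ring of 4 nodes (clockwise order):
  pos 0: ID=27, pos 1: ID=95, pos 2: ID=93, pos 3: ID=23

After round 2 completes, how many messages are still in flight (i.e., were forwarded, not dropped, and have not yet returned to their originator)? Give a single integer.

Answer: 2

Derivation:
Round 1: pos1(id95) recv 27: drop; pos2(id93) recv 95: fwd; pos3(id23) recv 93: fwd; pos0(id27) recv 23: drop
Round 2: pos3(id23) recv 95: fwd; pos0(id27) recv 93: fwd
After round 2: 2 messages still in flight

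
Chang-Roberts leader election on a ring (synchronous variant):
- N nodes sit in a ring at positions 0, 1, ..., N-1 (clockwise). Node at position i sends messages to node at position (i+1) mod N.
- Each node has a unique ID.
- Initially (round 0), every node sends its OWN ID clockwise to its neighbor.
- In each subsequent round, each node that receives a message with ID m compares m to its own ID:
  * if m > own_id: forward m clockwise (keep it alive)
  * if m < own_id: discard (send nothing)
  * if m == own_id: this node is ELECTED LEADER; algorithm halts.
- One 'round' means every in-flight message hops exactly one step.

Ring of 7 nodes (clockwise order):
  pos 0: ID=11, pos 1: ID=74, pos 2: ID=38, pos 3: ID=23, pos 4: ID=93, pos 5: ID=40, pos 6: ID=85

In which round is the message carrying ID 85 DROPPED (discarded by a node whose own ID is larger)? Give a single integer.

Round 1: pos1(id74) recv 11: drop; pos2(id38) recv 74: fwd; pos3(id23) recv 38: fwd; pos4(id93) recv 23: drop; pos5(id40) recv 93: fwd; pos6(id85) recv 40: drop; pos0(id11) recv 85: fwd
Round 2: pos3(id23) recv 74: fwd; pos4(id93) recv 38: drop; pos6(id85) recv 93: fwd; pos1(id74) recv 85: fwd
Round 3: pos4(id93) recv 74: drop; pos0(id11) recv 93: fwd; pos2(id38) recv 85: fwd
Round 4: pos1(id74) recv 93: fwd; pos3(id23) recv 85: fwd
Round 5: pos2(id38) recv 93: fwd; pos4(id93) recv 85: drop
Round 6: pos3(id23) recv 93: fwd
Round 7: pos4(id93) recv 93: ELECTED
Message ID 85 originates at pos 6; dropped at pos 4 in round 5

Answer: 5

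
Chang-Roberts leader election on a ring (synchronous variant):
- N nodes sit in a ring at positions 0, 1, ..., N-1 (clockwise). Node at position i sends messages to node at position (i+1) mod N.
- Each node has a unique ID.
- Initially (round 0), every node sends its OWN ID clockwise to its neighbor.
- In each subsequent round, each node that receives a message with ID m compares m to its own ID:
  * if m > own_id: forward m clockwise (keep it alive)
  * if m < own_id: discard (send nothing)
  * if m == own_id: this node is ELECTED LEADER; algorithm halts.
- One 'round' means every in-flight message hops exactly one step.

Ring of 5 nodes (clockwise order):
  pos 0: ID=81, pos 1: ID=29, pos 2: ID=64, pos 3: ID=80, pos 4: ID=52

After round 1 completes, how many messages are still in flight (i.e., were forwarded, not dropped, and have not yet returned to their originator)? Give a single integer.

Round 1: pos1(id29) recv 81: fwd; pos2(id64) recv 29: drop; pos3(id80) recv 64: drop; pos4(id52) recv 80: fwd; pos0(id81) recv 52: drop
After round 1: 2 messages still in flight

Answer: 2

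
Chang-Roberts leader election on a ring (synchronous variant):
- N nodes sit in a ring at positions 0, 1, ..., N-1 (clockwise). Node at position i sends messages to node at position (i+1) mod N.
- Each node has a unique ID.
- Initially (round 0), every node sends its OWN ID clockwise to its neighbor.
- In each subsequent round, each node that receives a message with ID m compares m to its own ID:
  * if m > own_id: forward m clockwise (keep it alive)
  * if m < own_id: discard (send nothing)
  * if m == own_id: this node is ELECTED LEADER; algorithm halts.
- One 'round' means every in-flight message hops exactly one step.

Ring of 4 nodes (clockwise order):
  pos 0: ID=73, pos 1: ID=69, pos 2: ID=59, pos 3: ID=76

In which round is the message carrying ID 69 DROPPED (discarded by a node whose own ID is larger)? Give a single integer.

Answer: 2

Derivation:
Round 1: pos1(id69) recv 73: fwd; pos2(id59) recv 69: fwd; pos3(id76) recv 59: drop; pos0(id73) recv 76: fwd
Round 2: pos2(id59) recv 73: fwd; pos3(id76) recv 69: drop; pos1(id69) recv 76: fwd
Round 3: pos3(id76) recv 73: drop; pos2(id59) recv 76: fwd
Round 4: pos3(id76) recv 76: ELECTED
Message ID 69 originates at pos 1; dropped at pos 3 in round 2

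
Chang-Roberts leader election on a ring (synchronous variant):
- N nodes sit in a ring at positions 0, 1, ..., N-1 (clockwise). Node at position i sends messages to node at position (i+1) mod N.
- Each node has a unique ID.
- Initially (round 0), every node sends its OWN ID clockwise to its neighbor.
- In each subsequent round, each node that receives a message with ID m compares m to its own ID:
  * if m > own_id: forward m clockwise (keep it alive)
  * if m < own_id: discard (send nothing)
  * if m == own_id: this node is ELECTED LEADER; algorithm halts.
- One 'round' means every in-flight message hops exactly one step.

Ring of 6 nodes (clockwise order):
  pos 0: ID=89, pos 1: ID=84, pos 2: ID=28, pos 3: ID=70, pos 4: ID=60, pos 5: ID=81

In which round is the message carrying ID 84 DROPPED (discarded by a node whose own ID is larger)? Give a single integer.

Round 1: pos1(id84) recv 89: fwd; pos2(id28) recv 84: fwd; pos3(id70) recv 28: drop; pos4(id60) recv 70: fwd; pos5(id81) recv 60: drop; pos0(id89) recv 81: drop
Round 2: pos2(id28) recv 89: fwd; pos3(id70) recv 84: fwd; pos5(id81) recv 70: drop
Round 3: pos3(id70) recv 89: fwd; pos4(id60) recv 84: fwd
Round 4: pos4(id60) recv 89: fwd; pos5(id81) recv 84: fwd
Round 5: pos5(id81) recv 89: fwd; pos0(id89) recv 84: drop
Round 6: pos0(id89) recv 89: ELECTED
Message ID 84 originates at pos 1; dropped at pos 0 in round 5

Answer: 5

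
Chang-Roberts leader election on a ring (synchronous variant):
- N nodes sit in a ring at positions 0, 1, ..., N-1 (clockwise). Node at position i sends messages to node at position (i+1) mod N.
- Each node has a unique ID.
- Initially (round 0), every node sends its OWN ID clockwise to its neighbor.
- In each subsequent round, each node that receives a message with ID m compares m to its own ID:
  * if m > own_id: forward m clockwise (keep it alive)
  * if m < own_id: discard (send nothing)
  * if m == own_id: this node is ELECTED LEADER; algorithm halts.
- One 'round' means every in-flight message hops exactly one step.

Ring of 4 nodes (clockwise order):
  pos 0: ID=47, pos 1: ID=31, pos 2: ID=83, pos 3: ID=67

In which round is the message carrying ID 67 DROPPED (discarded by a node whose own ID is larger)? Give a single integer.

Round 1: pos1(id31) recv 47: fwd; pos2(id83) recv 31: drop; pos3(id67) recv 83: fwd; pos0(id47) recv 67: fwd
Round 2: pos2(id83) recv 47: drop; pos0(id47) recv 83: fwd; pos1(id31) recv 67: fwd
Round 3: pos1(id31) recv 83: fwd; pos2(id83) recv 67: drop
Round 4: pos2(id83) recv 83: ELECTED
Message ID 67 originates at pos 3; dropped at pos 2 in round 3

Answer: 3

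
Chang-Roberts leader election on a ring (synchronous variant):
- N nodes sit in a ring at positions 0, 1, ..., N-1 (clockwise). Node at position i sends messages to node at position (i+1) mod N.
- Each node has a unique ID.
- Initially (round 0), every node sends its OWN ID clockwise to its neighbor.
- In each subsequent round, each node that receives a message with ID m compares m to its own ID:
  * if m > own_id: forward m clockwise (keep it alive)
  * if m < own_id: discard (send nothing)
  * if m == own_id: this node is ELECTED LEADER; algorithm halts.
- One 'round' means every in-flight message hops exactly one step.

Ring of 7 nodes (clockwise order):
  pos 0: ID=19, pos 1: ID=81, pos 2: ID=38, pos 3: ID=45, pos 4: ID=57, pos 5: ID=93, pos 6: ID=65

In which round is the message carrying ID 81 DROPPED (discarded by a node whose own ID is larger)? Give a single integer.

Round 1: pos1(id81) recv 19: drop; pos2(id38) recv 81: fwd; pos3(id45) recv 38: drop; pos4(id57) recv 45: drop; pos5(id93) recv 57: drop; pos6(id65) recv 93: fwd; pos0(id19) recv 65: fwd
Round 2: pos3(id45) recv 81: fwd; pos0(id19) recv 93: fwd; pos1(id81) recv 65: drop
Round 3: pos4(id57) recv 81: fwd; pos1(id81) recv 93: fwd
Round 4: pos5(id93) recv 81: drop; pos2(id38) recv 93: fwd
Round 5: pos3(id45) recv 93: fwd
Round 6: pos4(id57) recv 93: fwd
Round 7: pos5(id93) recv 93: ELECTED
Message ID 81 originates at pos 1; dropped at pos 5 in round 4

Answer: 4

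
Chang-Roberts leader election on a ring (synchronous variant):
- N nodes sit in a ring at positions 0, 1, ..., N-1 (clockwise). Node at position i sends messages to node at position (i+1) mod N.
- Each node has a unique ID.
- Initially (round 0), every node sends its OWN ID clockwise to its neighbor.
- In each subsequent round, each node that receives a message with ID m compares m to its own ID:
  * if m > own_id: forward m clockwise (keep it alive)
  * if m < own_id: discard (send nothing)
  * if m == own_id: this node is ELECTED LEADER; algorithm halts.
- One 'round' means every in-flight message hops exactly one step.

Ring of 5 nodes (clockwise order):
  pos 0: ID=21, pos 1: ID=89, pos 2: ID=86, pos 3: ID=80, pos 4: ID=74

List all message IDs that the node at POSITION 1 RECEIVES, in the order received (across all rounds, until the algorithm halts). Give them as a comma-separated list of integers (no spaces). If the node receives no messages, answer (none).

Answer: 21,74,80,86,89

Derivation:
Round 1: pos1(id89) recv 21: drop; pos2(id86) recv 89: fwd; pos3(id80) recv 86: fwd; pos4(id74) recv 80: fwd; pos0(id21) recv 74: fwd
Round 2: pos3(id80) recv 89: fwd; pos4(id74) recv 86: fwd; pos0(id21) recv 80: fwd; pos1(id89) recv 74: drop
Round 3: pos4(id74) recv 89: fwd; pos0(id21) recv 86: fwd; pos1(id89) recv 80: drop
Round 4: pos0(id21) recv 89: fwd; pos1(id89) recv 86: drop
Round 5: pos1(id89) recv 89: ELECTED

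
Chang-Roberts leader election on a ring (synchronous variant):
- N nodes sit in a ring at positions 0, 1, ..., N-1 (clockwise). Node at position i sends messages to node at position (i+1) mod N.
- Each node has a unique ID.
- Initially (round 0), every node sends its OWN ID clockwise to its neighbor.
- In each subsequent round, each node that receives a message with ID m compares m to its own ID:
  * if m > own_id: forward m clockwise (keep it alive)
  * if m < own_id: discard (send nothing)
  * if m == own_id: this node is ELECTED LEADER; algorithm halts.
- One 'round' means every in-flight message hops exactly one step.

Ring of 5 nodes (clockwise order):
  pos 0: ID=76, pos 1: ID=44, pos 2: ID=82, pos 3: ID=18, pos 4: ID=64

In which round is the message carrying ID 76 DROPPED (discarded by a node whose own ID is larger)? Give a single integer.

Answer: 2

Derivation:
Round 1: pos1(id44) recv 76: fwd; pos2(id82) recv 44: drop; pos3(id18) recv 82: fwd; pos4(id64) recv 18: drop; pos0(id76) recv 64: drop
Round 2: pos2(id82) recv 76: drop; pos4(id64) recv 82: fwd
Round 3: pos0(id76) recv 82: fwd
Round 4: pos1(id44) recv 82: fwd
Round 5: pos2(id82) recv 82: ELECTED
Message ID 76 originates at pos 0; dropped at pos 2 in round 2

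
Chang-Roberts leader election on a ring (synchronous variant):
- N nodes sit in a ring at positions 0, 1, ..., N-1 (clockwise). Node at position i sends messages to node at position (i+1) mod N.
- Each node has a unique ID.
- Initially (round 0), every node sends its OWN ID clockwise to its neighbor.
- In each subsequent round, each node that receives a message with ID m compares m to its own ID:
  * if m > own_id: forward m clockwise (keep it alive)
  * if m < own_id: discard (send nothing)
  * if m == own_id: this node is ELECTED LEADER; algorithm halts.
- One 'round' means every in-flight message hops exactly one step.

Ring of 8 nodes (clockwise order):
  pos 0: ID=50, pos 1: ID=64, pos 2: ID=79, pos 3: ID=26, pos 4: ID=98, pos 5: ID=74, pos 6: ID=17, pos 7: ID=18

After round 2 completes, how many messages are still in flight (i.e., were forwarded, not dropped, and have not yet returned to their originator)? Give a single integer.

Round 1: pos1(id64) recv 50: drop; pos2(id79) recv 64: drop; pos3(id26) recv 79: fwd; pos4(id98) recv 26: drop; pos5(id74) recv 98: fwd; pos6(id17) recv 74: fwd; pos7(id18) recv 17: drop; pos0(id50) recv 18: drop
Round 2: pos4(id98) recv 79: drop; pos6(id17) recv 98: fwd; pos7(id18) recv 74: fwd
After round 2: 2 messages still in flight

Answer: 2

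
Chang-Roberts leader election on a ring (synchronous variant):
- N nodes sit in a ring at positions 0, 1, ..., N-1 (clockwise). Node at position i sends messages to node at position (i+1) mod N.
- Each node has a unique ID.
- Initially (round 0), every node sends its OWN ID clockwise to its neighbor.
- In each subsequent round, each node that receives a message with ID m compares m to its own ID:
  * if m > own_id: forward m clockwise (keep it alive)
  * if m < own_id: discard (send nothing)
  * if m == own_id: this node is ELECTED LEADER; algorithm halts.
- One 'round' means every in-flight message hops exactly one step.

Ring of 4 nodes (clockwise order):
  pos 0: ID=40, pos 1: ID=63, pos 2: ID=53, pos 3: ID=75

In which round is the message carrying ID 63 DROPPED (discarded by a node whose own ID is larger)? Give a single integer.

Round 1: pos1(id63) recv 40: drop; pos2(id53) recv 63: fwd; pos3(id75) recv 53: drop; pos0(id40) recv 75: fwd
Round 2: pos3(id75) recv 63: drop; pos1(id63) recv 75: fwd
Round 3: pos2(id53) recv 75: fwd
Round 4: pos3(id75) recv 75: ELECTED
Message ID 63 originates at pos 1; dropped at pos 3 in round 2

Answer: 2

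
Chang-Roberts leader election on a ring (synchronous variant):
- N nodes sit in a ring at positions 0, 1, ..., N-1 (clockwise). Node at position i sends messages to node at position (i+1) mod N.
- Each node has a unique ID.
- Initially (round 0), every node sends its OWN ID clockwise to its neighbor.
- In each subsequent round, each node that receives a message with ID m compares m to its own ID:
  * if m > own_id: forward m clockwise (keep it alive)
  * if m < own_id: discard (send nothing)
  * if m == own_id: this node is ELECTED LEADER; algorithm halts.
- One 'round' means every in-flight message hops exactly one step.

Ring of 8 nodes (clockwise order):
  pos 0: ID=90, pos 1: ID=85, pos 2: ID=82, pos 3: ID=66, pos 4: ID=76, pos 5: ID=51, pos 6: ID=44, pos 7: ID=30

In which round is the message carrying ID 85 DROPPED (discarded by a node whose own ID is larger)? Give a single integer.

Round 1: pos1(id85) recv 90: fwd; pos2(id82) recv 85: fwd; pos3(id66) recv 82: fwd; pos4(id76) recv 66: drop; pos5(id51) recv 76: fwd; pos6(id44) recv 51: fwd; pos7(id30) recv 44: fwd; pos0(id90) recv 30: drop
Round 2: pos2(id82) recv 90: fwd; pos3(id66) recv 85: fwd; pos4(id76) recv 82: fwd; pos6(id44) recv 76: fwd; pos7(id30) recv 51: fwd; pos0(id90) recv 44: drop
Round 3: pos3(id66) recv 90: fwd; pos4(id76) recv 85: fwd; pos5(id51) recv 82: fwd; pos7(id30) recv 76: fwd; pos0(id90) recv 51: drop
Round 4: pos4(id76) recv 90: fwd; pos5(id51) recv 85: fwd; pos6(id44) recv 82: fwd; pos0(id90) recv 76: drop
Round 5: pos5(id51) recv 90: fwd; pos6(id44) recv 85: fwd; pos7(id30) recv 82: fwd
Round 6: pos6(id44) recv 90: fwd; pos7(id30) recv 85: fwd; pos0(id90) recv 82: drop
Round 7: pos7(id30) recv 90: fwd; pos0(id90) recv 85: drop
Round 8: pos0(id90) recv 90: ELECTED
Message ID 85 originates at pos 1; dropped at pos 0 in round 7

Answer: 7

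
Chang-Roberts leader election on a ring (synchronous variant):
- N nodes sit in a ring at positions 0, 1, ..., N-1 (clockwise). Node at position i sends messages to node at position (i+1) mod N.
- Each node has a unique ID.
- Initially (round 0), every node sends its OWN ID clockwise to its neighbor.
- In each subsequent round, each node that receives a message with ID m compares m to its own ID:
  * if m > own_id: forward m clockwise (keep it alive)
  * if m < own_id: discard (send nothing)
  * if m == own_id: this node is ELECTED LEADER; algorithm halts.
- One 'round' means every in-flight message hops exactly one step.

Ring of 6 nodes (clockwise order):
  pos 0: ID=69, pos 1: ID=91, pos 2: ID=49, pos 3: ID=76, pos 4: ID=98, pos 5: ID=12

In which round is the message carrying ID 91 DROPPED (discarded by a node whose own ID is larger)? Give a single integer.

Answer: 3

Derivation:
Round 1: pos1(id91) recv 69: drop; pos2(id49) recv 91: fwd; pos3(id76) recv 49: drop; pos4(id98) recv 76: drop; pos5(id12) recv 98: fwd; pos0(id69) recv 12: drop
Round 2: pos3(id76) recv 91: fwd; pos0(id69) recv 98: fwd
Round 3: pos4(id98) recv 91: drop; pos1(id91) recv 98: fwd
Round 4: pos2(id49) recv 98: fwd
Round 5: pos3(id76) recv 98: fwd
Round 6: pos4(id98) recv 98: ELECTED
Message ID 91 originates at pos 1; dropped at pos 4 in round 3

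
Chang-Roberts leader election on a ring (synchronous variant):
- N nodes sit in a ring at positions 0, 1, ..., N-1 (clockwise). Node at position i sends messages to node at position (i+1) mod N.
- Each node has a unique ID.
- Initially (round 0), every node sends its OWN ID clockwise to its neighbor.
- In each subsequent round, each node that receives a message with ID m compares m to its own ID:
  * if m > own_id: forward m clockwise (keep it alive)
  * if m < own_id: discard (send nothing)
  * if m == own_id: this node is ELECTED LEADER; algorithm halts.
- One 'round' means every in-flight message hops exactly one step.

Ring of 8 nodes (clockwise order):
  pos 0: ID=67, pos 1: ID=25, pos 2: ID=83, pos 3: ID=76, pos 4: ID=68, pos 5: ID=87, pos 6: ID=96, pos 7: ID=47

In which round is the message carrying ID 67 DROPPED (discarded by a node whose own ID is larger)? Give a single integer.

Round 1: pos1(id25) recv 67: fwd; pos2(id83) recv 25: drop; pos3(id76) recv 83: fwd; pos4(id68) recv 76: fwd; pos5(id87) recv 68: drop; pos6(id96) recv 87: drop; pos7(id47) recv 96: fwd; pos0(id67) recv 47: drop
Round 2: pos2(id83) recv 67: drop; pos4(id68) recv 83: fwd; pos5(id87) recv 76: drop; pos0(id67) recv 96: fwd
Round 3: pos5(id87) recv 83: drop; pos1(id25) recv 96: fwd
Round 4: pos2(id83) recv 96: fwd
Round 5: pos3(id76) recv 96: fwd
Round 6: pos4(id68) recv 96: fwd
Round 7: pos5(id87) recv 96: fwd
Round 8: pos6(id96) recv 96: ELECTED
Message ID 67 originates at pos 0; dropped at pos 2 in round 2

Answer: 2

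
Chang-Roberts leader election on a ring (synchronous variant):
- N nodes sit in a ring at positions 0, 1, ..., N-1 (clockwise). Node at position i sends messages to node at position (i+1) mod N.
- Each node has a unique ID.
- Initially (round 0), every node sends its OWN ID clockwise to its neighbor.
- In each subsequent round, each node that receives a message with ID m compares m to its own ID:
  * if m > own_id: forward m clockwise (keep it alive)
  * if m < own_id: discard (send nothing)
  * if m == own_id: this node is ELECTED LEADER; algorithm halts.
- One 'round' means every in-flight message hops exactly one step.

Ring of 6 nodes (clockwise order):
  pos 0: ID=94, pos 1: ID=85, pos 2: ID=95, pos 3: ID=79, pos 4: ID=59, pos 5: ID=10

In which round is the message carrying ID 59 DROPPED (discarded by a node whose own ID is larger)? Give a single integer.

Answer: 2

Derivation:
Round 1: pos1(id85) recv 94: fwd; pos2(id95) recv 85: drop; pos3(id79) recv 95: fwd; pos4(id59) recv 79: fwd; pos5(id10) recv 59: fwd; pos0(id94) recv 10: drop
Round 2: pos2(id95) recv 94: drop; pos4(id59) recv 95: fwd; pos5(id10) recv 79: fwd; pos0(id94) recv 59: drop
Round 3: pos5(id10) recv 95: fwd; pos0(id94) recv 79: drop
Round 4: pos0(id94) recv 95: fwd
Round 5: pos1(id85) recv 95: fwd
Round 6: pos2(id95) recv 95: ELECTED
Message ID 59 originates at pos 4; dropped at pos 0 in round 2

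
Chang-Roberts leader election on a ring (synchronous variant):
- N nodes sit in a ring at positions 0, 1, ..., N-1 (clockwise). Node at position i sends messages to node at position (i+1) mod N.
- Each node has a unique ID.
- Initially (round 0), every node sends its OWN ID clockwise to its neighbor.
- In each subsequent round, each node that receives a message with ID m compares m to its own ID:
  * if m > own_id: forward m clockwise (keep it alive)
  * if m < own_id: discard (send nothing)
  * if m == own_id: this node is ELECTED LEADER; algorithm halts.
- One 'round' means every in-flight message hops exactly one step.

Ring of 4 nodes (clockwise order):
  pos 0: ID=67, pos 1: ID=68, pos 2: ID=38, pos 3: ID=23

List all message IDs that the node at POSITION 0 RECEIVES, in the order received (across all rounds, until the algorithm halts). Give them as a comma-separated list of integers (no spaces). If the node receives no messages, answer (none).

Answer: 23,38,68

Derivation:
Round 1: pos1(id68) recv 67: drop; pos2(id38) recv 68: fwd; pos3(id23) recv 38: fwd; pos0(id67) recv 23: drop
Round 2: pos3(id23) recv 68: fwd; pos0(id67) recv 38: drop
Round 3: pos0(id67) recv 68: fwd
Round 4: pos1(id68) recv 68: ELECTED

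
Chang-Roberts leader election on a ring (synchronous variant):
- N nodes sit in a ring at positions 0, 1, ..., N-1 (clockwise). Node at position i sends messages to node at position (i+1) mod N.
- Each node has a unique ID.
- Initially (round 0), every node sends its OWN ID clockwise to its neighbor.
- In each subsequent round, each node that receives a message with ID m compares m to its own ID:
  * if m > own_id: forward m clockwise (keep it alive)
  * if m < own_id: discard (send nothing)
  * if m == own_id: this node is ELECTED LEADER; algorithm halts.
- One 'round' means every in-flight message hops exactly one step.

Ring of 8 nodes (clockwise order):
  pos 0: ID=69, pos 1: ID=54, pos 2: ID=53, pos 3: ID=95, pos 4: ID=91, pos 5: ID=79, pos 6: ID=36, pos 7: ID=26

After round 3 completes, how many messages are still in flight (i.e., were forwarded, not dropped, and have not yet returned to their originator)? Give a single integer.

Answer: 3

Derivation:
Round 1: pos1(id54) recv 69: fwd; pos2(id53) recv 54: fwd; pos3(id95) recv 53: drop; pos4(id91) recv 95: fwd; pos5(id79) recv 91: fwd; pos6(id36) recv 79: fwd; pos7(id26) recv 36: fwd; pos0(id69) recv 26: drop
Round 2: pos2(id53) recv 69: fwd; pos3(id95) recv 54: drop; pos5(id79) recv 95: fwd; pos6(id36) recv 91: fwd; pos7(id26) recv 79: fwd; pos0(id69) recv 36: drop
Round 3: pos3(id95) recv 69: drop; pos6(id36) recv 95: fwd; pos7(id26) recv 91: fwd; pos0(id69) recv 79: fwd
After round 3: 3 messages still in flight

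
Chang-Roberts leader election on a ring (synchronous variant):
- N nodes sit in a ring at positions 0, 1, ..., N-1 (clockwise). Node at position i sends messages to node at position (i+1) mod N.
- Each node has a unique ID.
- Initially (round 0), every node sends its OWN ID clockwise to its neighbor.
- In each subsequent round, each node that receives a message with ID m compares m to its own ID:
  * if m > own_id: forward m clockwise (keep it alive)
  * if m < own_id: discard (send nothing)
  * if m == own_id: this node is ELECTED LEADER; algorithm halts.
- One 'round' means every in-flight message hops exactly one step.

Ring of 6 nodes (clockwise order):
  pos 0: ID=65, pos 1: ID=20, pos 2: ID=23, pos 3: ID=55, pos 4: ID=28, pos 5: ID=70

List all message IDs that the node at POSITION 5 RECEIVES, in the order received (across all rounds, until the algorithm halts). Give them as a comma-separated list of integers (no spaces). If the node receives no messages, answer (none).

Round 1: pos1(id20) recv 65: fwd; pos2(id23) recv 20: drop; pos3(id55) recv 23: drop; pos4(id28) recv 55: fwd; pos5(id70) recv 28: drop; pos0(id65) recv 70: fwd
Round 2: pos2(id23) recv 65: fwd; pos5(id70) recv 55: drop; pos1(id20) recv 70: fwd
Round 3: pos3(id55) recv 65: fwd; pos2(id23) recv 70: fwd
Round 4: pos4(id28) recv 65: fwd; pos3(id55) recv 70: fwd
Round 5: pos5(id70) recv 65: drop; pos4(id28) recv 70: fwd
Round 6: pos5(id70) recv 70: ELECTED

Answer: 28,55,65,70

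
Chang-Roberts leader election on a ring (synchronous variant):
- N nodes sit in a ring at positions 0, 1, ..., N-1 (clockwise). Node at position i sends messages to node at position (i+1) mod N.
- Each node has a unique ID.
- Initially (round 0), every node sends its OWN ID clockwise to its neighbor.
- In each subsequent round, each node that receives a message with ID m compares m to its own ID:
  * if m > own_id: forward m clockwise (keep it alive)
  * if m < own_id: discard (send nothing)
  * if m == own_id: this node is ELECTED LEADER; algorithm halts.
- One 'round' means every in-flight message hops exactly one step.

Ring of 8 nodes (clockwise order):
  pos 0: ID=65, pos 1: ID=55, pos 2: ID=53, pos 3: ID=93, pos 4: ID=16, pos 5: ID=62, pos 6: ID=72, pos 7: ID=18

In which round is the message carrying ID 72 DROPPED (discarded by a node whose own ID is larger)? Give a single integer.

Round 1: pos1(id55) recv 65: fwd; pos2(id53) recv 55: fwd; pos3(id93) recv 53: drop; pos4(id16) recv 93: fwd; pos5(id62) recv 16: drop; pos6(id72) recv 62: drop; pos7(id18) recv 72: fwd; pos0(id65) recv 18: drop
Round 2: pos2(id53) recv 65: fwd; pos3(id93) recv 55: drop; pos5(id62) recv 93: fwd; pos0(id65) recv 72: fwd
Round 3: pos3(id93) recv 65: drop; pos6(id72) recv 93: fwd; pos1(id55) recv 72: fwd
Round 4: pos7(id18) recv 93: fwd; pos2(id53) recv 72: fwd
Round 5: pos0(id65) recv 93: fwd; pos3(id93) recv 72: drop
Round 6: pos1(id55) recv 93: fwd
Round 7: pos2(id53) recv 93: fwd
Round 8: pos3(id93) recv 93: ELECTED
Message ID 72 originates at pos 6; dropped at pos 3 in round 5

Answer: 5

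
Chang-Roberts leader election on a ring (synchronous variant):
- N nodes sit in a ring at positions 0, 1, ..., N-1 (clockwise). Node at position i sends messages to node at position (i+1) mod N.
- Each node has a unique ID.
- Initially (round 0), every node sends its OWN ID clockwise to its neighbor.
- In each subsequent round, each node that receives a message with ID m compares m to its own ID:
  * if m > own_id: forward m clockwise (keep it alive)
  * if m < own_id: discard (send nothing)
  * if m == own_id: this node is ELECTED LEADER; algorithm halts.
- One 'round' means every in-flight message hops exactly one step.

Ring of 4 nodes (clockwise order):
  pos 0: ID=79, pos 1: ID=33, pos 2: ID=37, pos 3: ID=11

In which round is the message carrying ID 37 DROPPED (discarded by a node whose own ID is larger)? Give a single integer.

Round 1: pos1(id33) recv 79: fwd; pos2(id37) recv 33: drop; pos3(id11) recv 37: fwd; pos0(id79) recv 11: drop
Round 2: pos2(id37) recv 79: fwd; pos0(id79) recv 37: drop
Round 3: pos3(id11) recv 79: fwd
Round 4: pos0(id79) recv 79: ELECTED
Message ID 37 originates at pos 2; dropped at pos 0 in round 2

Answer: 2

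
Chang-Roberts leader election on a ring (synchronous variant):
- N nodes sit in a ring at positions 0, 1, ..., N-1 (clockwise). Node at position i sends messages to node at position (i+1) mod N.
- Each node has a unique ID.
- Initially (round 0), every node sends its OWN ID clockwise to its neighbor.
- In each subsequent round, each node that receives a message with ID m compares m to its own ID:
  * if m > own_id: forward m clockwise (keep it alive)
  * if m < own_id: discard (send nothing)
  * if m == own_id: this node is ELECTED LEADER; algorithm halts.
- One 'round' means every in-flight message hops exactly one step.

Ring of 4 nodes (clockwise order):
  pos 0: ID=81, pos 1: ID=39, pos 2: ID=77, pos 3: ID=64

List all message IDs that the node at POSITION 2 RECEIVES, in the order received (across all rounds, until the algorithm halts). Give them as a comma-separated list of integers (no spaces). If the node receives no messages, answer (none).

Answer: 39,81

Derivation:
Round 1: pos1(id39) recv 81: fwd; pos2(id77) recv 39: drop; pos3(id64) recv 77: fwd; pos0(id81) recv 64: drop
Round 2: pos2(id77) recv 81: fwd; pos0(id81) recv 77: drop
Round 3: pos3(id64) recv 81: fwd
Round 4: pos0(id81) recv 81: ELECTED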